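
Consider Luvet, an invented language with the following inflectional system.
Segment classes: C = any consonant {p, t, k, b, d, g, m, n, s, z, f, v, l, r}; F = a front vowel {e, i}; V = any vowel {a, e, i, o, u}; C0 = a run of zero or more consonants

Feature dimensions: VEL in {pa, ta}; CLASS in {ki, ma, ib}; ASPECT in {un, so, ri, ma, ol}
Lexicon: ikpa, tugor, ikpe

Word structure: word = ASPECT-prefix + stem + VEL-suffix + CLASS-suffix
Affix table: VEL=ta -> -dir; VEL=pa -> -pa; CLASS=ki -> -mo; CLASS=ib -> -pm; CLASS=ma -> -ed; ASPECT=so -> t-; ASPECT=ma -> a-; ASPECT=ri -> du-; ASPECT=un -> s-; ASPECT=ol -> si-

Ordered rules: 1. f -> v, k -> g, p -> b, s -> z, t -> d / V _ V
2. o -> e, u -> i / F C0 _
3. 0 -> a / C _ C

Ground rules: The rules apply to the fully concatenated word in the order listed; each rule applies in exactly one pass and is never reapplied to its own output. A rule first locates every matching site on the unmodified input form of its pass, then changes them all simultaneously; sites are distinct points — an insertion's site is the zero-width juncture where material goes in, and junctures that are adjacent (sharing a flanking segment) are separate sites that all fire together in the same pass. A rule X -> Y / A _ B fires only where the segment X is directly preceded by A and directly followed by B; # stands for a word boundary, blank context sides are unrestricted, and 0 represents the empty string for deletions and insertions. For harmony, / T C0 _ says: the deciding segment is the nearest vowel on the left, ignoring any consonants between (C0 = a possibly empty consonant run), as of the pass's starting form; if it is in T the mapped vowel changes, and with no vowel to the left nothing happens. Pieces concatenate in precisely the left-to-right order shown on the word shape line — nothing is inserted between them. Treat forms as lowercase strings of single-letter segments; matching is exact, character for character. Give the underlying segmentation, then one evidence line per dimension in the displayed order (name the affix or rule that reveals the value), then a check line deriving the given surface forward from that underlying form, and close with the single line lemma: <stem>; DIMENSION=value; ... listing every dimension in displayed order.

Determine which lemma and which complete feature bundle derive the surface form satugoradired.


underlying: s-tugor-dir-ed
VEL=ta - signalled by the affix -dir
CLASS=ma - signalled by the affix -ed
ASPECT=un - signalled by the affix s-
check: stugordired -> stugordired -> stugordired -> satugoradired
lemma: tugor; VEL=ta; CLASS=ma; ASPECT=un


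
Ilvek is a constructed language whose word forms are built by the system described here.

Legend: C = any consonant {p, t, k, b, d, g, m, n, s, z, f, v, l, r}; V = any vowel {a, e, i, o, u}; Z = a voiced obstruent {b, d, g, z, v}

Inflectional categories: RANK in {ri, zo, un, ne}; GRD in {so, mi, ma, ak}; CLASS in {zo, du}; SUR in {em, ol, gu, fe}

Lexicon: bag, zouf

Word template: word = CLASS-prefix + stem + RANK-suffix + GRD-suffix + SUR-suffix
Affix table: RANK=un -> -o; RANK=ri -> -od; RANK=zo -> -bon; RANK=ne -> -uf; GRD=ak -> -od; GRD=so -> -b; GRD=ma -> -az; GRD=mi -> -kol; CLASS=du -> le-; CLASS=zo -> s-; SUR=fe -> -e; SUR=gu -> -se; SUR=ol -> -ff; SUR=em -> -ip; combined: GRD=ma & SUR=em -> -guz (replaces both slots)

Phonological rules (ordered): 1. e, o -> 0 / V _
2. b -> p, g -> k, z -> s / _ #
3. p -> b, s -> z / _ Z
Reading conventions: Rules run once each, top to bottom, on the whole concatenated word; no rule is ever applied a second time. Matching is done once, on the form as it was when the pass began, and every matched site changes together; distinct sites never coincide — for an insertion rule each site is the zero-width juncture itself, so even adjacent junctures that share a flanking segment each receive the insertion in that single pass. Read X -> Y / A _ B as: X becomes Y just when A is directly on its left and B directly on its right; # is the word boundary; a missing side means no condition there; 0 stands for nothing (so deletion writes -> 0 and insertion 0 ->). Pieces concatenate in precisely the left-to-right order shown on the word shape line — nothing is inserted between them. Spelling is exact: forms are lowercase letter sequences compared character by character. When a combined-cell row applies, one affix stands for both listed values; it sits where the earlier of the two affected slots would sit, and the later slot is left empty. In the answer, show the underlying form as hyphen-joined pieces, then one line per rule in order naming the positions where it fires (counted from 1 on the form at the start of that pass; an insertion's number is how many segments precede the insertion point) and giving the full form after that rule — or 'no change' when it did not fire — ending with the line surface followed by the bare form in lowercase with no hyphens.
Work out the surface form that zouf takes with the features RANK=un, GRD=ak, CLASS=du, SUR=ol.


underlying: le-zouf-o-od-ff
1. e, o -> 0 / V _: fires at position(s) 8: lezoufodff
2. b -> p, g -> k, z -> s / _ #: no change
3. p -> b, s -> z / _ Z: no change
surface: lezoufodff


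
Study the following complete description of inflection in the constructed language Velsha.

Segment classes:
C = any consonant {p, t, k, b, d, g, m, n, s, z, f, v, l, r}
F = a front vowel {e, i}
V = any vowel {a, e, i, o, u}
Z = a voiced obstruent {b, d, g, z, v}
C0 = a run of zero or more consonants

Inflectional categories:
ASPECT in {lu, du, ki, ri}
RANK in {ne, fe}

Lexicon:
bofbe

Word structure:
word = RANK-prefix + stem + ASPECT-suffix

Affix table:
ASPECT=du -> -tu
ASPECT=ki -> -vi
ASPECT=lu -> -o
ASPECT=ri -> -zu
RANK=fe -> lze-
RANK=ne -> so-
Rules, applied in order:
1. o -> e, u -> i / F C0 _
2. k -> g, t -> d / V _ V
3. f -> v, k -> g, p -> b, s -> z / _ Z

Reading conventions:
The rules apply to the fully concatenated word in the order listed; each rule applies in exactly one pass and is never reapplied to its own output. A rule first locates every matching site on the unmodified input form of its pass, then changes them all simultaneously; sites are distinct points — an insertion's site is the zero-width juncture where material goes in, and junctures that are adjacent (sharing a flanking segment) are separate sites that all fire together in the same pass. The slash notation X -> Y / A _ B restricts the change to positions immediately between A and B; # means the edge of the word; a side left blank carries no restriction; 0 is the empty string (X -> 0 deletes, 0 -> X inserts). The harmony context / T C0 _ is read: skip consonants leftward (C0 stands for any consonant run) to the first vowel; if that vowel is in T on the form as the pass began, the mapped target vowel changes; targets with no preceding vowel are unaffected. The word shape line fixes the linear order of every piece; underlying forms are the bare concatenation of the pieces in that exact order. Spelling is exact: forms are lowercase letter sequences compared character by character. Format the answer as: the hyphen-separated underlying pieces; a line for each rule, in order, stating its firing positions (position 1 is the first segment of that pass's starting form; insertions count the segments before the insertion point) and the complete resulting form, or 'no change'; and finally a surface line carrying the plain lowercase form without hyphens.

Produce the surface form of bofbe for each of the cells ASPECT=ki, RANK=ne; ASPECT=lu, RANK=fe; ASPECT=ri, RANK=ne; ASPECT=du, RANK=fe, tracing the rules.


cell ASPECT=ki, RANK=ne:
underlying: so-bofbe-vi
1. o -> e, u -> i / F C0 _: no change
2. k -> g, t -> d / V _ V: no change
3. f -> v, k -> g, p -> b, s -> z / _ Z: fires at position(s) 5: sobovbevi
surface: sobovbevi

cell ASPECT=lu, RANK=fe:
underlying: lze-bofbe-o
1. o -> e, u -> i / F C0 _: fires at position(s) 5, 9: lzebefbee
2. k -> g, t -> d / V _ V: no change
3. f -> v, k -> g, p -> b, s -> z / _ Z: fires at position(s) 6: lzebevbee
surface: lzebevbee

cell ASPECT=ri, RANK=ne:
underlying: so-bofbe-zu
1. o -> e, u -> i / F C0 _: fires at position(s) 9: sobofbezi
2. k -> g, t -> d / V _ V: no change
3. f -> v, k -> g, p -> b, s -> z / _ Z: fires at position(s) 5: sobovbezi
surface: sobovbezi

cell ASPECT=du, RANK=fe:
underlying: lze-bofbe-tu
1. o -> e, u -> i / F C0 _: fires at position(s) 5, 10: lzebefbeti
2. k -> g, t -> d / V _ V: fires at position(s) 9: lzebefbedi
3. f -> v, k -> g, p -> b, s -> z / _ Z: fires at position(s) 6: lzebevbedi
surface: lzebevbedi


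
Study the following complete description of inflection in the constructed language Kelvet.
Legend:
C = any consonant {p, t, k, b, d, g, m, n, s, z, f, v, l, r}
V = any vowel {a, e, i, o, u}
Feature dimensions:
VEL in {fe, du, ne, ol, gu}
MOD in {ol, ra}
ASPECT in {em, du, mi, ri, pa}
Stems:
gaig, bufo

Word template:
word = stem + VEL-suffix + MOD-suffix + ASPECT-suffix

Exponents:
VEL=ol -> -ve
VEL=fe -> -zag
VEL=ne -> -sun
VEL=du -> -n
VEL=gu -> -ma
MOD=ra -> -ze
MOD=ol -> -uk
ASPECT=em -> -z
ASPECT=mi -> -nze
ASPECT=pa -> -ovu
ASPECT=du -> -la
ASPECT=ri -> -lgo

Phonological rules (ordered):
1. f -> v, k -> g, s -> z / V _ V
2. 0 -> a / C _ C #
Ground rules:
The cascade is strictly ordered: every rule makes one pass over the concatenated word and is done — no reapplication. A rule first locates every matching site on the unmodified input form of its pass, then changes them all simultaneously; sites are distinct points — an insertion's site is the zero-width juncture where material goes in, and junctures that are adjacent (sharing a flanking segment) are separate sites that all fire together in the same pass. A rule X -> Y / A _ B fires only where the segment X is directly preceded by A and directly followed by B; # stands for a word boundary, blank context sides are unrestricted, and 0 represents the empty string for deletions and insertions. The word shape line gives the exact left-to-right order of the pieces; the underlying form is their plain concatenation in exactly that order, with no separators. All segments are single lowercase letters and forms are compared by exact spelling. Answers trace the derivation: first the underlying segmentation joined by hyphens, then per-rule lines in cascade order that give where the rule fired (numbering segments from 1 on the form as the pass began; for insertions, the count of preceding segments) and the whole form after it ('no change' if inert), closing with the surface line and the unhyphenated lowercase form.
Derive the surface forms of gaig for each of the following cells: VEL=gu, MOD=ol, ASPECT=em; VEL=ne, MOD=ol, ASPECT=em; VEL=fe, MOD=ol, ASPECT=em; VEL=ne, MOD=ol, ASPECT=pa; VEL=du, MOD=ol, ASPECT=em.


cell VEL=gu, MOD=ol, ASPECT=em:
underlying: gaig-ma-uk-z
1. f -> v, k -> g, s -> z / V _ V: no change
2. 0 -> a / C _ C #: inserts after position(s) 8: gaigmaukaz
surface: gaigmaukaz

cell VEL=ne, MOD=ol, ASPECT=em:
underlying: gaig-sun-uk-z
1. f -> v, k -> g, s -> z / V _ V: no change
2. 0 -> a / C _ C #: inserts after position(s) 9: gaigsunukaz
surface: gaigsunukaz

cell VEL=fe, MOD=ol, ASPECT=em:
underlying: gaig-zag-uk-z
1. f -> v, k -> g, s -> z / V _ V: no change
2. 0 -> a / C _ C #: inserts after position(s) 9: gaigzagukaz
surface: gaigzagukaz

cell VEL=ne, MOD=ol, ASPECT=pa:
underlying: gaig-sun-uk-ovu
1. f -> v, k -> g, s -> z / V _ V: fires at position(s) 9: gaigsunugovu
2. 0 -> a / C _ C #: no change
surface: gaigsunugovu

cell VEL=du, MOD=ol, ASPECT=em:
underlying: gaig-n-uk-z
1. f -> v, k -> g, s -> z / V _ V: no change
2. 0 -> a / C _ C #: inserts after position(s) 7: gaignukaz
surface: gaignukaz


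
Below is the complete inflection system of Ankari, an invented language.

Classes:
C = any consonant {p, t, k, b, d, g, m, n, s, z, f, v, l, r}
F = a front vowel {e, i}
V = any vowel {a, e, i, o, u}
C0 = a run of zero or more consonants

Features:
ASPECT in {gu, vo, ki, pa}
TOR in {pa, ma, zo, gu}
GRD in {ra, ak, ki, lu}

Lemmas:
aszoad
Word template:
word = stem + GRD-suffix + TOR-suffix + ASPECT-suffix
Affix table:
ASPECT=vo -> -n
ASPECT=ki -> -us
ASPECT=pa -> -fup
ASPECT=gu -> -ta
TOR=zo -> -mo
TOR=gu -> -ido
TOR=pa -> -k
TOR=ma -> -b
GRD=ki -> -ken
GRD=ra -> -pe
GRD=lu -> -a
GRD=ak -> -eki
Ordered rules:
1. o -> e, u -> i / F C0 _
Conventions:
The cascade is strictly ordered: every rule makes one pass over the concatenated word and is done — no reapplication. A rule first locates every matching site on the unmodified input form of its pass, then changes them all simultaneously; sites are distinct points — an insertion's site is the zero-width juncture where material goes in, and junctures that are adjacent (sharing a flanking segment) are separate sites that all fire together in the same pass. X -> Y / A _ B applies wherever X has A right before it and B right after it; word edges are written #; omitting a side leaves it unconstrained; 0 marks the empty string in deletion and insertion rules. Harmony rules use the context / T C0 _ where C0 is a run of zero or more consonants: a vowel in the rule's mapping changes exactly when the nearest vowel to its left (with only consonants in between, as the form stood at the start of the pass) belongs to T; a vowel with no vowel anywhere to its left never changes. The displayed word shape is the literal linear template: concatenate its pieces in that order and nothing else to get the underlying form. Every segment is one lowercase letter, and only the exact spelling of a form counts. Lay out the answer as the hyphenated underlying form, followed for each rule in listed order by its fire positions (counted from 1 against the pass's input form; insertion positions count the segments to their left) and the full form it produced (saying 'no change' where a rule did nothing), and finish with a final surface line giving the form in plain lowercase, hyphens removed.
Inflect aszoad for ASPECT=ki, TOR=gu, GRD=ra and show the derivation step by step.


underlying: aszoad-pe-ido-us
1. o -> e, u -> i / F C0 _: fires at position(s) 11: aszoadpeideus
surface: aszoadpeideus


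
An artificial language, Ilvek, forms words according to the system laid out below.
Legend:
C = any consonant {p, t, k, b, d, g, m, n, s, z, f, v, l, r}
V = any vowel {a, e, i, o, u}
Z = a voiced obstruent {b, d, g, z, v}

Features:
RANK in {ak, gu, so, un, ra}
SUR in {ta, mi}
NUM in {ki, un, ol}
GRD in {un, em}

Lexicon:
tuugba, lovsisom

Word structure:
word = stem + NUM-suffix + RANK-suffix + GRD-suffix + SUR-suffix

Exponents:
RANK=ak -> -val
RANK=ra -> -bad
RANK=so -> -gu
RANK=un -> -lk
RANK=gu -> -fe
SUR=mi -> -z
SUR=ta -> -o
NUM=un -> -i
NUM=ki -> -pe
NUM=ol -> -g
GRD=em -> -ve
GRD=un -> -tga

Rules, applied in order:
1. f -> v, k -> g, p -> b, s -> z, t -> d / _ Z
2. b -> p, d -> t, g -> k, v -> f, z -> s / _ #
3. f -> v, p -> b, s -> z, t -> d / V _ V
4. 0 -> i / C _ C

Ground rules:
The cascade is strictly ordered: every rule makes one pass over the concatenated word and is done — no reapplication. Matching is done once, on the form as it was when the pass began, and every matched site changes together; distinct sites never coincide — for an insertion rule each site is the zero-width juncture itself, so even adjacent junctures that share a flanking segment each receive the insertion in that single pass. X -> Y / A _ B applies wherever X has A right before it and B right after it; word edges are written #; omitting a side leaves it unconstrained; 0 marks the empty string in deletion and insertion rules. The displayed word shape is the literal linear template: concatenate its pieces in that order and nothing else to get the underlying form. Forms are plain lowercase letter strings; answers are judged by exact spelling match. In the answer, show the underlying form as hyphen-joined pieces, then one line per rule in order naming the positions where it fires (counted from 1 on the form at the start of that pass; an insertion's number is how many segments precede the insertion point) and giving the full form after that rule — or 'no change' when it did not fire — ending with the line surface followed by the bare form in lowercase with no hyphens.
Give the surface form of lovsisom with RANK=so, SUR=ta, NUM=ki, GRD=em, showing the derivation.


underlying: lovsisom-pe-gu-ve-o
1. f -> v, k -> g, p -> b, s -> z, t -> d / _ Z: no change
2. b -> p, d -> t, g -> k, v -> f, z -> s / _ #: no change
3. f -> v, p -> b, s -> z, t -> d / V _ V: fires at position(s) 6: lovsizompeguveo
4. 0 -> i / C _ C: inserts after position(s) 3, 8: lovisizomipeguveo
surface: lovisizomipeguveo


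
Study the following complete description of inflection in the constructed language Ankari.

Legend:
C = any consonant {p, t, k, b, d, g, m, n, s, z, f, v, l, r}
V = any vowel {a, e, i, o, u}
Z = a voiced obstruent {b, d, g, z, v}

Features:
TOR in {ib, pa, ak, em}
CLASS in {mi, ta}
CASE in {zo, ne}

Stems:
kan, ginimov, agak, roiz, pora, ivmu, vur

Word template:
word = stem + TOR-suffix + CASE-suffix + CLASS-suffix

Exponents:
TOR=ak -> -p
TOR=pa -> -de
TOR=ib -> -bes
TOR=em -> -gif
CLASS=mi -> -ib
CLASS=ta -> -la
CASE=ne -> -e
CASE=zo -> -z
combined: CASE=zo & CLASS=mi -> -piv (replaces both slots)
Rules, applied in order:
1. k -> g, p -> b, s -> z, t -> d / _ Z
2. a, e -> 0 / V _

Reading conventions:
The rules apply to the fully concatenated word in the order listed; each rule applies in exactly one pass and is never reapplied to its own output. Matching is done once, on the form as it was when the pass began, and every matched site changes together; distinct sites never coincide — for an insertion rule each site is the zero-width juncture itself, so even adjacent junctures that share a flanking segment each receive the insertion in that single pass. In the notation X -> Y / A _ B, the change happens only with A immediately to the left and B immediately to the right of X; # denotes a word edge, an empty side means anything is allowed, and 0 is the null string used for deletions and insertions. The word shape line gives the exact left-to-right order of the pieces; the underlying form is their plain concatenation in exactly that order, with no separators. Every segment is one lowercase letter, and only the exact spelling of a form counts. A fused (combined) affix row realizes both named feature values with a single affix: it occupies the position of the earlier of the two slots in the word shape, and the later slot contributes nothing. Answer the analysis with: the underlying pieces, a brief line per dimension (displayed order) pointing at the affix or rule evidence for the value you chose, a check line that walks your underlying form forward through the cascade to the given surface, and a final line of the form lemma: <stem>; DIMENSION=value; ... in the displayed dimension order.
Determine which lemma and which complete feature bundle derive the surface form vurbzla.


underlying: vur-p-z-la
TOR=ak - signalled by the affix -p
CLASS=ta - signalled by the affix -la
CASE=zo - signalled by the affix -z
check: vurpzla -> vurbzla -> vurbzla
lemma: vur; TOR=ak; CLASS=ta; CASE=zo


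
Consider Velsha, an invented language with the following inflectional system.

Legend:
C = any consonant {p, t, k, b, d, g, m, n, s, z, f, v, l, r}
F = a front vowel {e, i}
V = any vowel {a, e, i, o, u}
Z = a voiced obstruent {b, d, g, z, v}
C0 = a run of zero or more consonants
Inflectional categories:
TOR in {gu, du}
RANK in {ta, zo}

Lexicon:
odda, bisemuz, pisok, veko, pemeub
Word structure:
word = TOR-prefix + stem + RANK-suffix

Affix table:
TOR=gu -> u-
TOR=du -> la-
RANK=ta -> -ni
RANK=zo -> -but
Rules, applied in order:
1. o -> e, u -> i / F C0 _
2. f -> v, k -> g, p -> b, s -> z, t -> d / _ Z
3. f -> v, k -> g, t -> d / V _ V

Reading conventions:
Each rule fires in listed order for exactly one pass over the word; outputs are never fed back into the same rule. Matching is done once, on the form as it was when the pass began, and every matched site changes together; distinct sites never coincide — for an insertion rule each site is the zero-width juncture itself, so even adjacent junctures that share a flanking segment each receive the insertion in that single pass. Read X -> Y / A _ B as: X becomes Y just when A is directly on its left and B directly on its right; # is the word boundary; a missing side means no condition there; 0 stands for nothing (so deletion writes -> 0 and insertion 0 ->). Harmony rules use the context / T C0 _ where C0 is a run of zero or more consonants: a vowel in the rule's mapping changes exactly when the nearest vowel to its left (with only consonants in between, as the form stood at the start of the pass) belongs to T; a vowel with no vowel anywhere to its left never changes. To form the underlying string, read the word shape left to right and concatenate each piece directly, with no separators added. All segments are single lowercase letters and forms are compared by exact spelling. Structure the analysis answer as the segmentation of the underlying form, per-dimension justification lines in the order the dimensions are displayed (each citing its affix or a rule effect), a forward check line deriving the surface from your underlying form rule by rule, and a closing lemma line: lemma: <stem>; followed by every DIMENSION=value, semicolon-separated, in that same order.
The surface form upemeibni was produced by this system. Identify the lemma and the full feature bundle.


underlying: u-pemeub-ni
TOR=gu - signalled by the affix u-
RANK=ta - signalled by the affix -ni
check: upemeubni -> upemeibni -> upemeibni -> upemeibni
lemma: pemeub; TOR=gu; RANK=ta


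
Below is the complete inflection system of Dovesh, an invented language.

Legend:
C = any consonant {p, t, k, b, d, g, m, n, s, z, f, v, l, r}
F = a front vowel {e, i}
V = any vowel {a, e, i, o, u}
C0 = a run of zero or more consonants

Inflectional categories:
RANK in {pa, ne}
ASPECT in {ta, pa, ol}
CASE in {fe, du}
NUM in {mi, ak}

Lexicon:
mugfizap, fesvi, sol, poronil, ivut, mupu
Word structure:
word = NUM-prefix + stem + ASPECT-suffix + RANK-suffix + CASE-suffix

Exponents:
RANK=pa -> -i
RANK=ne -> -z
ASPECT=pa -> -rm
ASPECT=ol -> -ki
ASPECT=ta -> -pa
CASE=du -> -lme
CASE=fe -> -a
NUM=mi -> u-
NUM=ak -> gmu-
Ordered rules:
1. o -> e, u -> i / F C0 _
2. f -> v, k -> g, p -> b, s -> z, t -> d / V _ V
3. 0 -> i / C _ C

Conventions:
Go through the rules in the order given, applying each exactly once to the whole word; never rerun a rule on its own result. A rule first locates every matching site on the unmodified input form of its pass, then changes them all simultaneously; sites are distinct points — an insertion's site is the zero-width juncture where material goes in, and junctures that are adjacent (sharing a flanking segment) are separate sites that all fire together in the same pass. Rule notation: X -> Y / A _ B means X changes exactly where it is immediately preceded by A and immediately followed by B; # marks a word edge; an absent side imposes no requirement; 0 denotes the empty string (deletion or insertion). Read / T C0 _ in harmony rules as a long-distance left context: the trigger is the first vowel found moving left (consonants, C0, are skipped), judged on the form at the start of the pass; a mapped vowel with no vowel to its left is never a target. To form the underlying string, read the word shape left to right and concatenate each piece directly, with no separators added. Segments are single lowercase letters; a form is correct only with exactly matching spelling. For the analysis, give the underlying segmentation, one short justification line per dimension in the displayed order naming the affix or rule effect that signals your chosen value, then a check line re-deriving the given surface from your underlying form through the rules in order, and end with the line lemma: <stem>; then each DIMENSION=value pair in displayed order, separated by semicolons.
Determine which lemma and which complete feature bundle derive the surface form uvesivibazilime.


underlying: u-fesvi-pa-z-lme
RANK=ne - signalled by the affix -z
ASPECT=ta - signalled by the affix -pa
CASE=du - signalled by the affix -lme
NUM=mi - signalled by the affix u-
check: ufesvipazlme -> ufesvipazlme -> uvesvibazlme -> uvesivibazilime
lemma: fesvi; RANK=ne; ASPECT=ta; CASE=du; NUM=mi


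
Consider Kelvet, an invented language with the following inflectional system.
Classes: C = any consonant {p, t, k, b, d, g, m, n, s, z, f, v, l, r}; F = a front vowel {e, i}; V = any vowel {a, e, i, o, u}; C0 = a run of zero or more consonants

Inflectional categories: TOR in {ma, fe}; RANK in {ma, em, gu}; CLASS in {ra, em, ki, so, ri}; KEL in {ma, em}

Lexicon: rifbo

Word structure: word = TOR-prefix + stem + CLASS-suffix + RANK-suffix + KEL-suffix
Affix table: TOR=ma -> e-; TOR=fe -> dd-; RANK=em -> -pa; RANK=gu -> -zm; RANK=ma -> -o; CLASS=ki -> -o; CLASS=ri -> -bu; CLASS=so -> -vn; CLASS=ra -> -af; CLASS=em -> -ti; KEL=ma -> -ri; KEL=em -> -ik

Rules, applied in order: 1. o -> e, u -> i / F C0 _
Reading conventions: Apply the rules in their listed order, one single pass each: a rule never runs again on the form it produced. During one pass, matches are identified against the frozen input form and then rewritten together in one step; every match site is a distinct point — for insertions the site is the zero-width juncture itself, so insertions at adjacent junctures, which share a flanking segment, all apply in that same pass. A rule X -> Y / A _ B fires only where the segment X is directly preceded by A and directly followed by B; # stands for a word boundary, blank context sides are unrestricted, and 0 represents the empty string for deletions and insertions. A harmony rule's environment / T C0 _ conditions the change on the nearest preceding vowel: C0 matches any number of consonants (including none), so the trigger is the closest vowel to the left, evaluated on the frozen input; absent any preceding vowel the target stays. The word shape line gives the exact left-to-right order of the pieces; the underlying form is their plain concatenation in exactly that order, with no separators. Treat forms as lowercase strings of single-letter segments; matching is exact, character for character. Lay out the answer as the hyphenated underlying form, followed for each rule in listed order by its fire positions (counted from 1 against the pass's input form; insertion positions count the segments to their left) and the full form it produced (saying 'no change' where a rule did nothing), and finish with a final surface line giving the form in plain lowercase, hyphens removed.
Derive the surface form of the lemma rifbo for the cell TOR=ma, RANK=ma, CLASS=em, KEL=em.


underlying: e-rifbo-ti-o-ik
1. o -> e, u -> i / F C0 _: fires at position(s) 6, 9: erifbetieik
surface: erifbetieik


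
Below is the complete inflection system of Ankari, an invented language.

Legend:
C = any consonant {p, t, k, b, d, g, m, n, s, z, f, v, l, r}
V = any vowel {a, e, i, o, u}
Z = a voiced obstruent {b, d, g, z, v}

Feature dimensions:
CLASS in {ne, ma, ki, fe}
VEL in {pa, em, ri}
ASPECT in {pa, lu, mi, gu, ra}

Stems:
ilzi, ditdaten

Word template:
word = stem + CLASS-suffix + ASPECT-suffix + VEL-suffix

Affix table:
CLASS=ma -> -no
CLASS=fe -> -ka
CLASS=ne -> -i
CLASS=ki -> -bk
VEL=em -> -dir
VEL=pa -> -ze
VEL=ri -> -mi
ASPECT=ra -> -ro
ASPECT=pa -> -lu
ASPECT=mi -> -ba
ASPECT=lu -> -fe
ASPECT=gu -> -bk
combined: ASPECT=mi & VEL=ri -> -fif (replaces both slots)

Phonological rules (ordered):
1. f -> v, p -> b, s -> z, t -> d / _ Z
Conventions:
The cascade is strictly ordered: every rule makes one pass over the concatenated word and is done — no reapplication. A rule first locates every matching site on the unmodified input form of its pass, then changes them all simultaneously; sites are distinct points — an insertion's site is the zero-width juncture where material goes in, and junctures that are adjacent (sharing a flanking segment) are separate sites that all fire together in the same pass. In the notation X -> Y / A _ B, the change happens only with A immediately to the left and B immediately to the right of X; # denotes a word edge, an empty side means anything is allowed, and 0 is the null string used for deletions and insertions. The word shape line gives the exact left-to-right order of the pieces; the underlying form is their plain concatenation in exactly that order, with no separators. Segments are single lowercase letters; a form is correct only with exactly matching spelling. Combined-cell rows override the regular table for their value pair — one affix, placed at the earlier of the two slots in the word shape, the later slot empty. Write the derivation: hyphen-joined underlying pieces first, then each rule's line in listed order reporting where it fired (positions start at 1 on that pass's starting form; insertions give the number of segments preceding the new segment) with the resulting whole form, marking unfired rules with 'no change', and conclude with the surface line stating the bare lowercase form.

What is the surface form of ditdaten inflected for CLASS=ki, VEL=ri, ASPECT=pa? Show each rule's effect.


underlying: ditdaten-bk-lu-mi
1. f -> v, p -> b, s -> z, t -> d / _ Z: fires at position(s) 3: diddatenbklumi
surface: diddatenbklumi


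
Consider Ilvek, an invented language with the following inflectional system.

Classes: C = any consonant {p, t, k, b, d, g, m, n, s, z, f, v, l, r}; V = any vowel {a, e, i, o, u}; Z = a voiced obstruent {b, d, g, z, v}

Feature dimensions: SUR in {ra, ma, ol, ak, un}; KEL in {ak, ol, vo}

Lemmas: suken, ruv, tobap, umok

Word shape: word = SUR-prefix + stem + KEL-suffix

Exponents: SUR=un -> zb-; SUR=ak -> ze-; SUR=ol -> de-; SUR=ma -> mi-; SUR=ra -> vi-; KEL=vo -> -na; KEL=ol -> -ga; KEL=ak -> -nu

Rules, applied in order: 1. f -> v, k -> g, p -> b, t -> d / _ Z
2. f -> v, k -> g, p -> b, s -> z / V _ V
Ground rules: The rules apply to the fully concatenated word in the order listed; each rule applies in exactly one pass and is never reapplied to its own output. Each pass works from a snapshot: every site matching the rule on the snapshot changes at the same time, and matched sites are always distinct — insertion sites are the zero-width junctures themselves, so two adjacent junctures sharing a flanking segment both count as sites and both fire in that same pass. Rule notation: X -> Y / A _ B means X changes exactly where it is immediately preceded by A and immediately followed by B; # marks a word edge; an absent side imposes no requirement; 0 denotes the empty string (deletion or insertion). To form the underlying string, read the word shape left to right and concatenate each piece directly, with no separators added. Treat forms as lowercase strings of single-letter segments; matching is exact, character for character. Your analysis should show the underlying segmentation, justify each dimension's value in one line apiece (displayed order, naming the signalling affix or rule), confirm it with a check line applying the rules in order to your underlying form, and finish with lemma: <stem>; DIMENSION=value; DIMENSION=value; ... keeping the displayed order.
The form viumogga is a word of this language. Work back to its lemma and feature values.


underlying: vi-umok-ga
SUR=ra - signalled by the affix vi-
KEL=ol - signalled by the affix -ga
check: viumokga -> viumogga -> viumogga
lemma: umok; SUR=ra; KEL=ol


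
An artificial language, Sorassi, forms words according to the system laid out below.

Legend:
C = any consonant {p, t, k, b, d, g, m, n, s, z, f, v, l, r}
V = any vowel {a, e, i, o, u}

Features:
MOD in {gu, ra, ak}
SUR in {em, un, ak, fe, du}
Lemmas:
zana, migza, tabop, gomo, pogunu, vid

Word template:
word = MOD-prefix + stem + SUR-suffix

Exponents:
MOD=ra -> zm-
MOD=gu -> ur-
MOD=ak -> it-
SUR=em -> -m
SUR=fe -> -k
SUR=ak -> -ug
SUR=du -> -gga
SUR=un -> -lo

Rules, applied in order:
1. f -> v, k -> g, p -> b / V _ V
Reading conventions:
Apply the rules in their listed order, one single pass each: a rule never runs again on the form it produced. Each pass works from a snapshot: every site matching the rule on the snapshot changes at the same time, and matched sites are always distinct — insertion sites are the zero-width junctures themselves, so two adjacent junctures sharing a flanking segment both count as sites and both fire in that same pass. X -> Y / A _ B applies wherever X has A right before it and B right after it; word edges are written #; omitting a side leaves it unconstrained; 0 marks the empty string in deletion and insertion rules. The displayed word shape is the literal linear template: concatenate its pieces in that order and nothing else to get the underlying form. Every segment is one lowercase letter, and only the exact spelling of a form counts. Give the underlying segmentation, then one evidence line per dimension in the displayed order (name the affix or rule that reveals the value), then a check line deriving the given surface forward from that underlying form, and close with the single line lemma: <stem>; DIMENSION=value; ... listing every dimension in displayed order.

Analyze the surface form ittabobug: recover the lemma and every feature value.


underlying: it-tabop-ug
MOD=ak - signalled by the affix it-
SUR=ak - signalled by the affix -ug
check: ittabopug -> ittabobug
lemma: tabop; MOD=ak; SUR=ak


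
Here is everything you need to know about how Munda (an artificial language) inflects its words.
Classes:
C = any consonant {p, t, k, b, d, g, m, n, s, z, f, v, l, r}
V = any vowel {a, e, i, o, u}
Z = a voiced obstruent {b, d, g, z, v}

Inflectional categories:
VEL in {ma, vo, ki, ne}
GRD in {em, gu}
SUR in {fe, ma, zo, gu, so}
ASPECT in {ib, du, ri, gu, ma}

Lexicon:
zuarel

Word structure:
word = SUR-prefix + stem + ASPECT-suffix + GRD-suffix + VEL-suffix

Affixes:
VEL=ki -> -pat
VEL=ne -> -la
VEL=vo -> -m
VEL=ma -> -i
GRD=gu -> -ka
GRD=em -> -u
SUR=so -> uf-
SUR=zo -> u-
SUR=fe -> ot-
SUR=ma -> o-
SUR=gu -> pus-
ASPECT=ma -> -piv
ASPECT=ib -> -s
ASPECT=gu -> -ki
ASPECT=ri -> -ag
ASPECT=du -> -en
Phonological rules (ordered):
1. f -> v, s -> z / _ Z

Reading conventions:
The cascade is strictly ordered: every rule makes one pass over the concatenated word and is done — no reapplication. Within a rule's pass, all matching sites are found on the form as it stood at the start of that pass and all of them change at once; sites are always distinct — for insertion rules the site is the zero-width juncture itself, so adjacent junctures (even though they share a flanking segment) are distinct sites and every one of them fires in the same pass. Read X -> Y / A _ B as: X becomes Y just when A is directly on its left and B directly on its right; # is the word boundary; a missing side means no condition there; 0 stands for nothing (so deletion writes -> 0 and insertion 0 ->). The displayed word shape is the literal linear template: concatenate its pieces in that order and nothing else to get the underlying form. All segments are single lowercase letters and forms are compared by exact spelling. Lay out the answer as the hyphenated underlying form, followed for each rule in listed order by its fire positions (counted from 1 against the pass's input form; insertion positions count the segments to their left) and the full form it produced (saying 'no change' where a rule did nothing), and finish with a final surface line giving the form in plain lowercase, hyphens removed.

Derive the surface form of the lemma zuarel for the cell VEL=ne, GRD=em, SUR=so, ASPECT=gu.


underlying: uf-zuarel-ki-u-la
1. f -> v, s -> z / _ Z: fires at position(s) 2: uvzuarelkiula
surface: uvzuarelkiula


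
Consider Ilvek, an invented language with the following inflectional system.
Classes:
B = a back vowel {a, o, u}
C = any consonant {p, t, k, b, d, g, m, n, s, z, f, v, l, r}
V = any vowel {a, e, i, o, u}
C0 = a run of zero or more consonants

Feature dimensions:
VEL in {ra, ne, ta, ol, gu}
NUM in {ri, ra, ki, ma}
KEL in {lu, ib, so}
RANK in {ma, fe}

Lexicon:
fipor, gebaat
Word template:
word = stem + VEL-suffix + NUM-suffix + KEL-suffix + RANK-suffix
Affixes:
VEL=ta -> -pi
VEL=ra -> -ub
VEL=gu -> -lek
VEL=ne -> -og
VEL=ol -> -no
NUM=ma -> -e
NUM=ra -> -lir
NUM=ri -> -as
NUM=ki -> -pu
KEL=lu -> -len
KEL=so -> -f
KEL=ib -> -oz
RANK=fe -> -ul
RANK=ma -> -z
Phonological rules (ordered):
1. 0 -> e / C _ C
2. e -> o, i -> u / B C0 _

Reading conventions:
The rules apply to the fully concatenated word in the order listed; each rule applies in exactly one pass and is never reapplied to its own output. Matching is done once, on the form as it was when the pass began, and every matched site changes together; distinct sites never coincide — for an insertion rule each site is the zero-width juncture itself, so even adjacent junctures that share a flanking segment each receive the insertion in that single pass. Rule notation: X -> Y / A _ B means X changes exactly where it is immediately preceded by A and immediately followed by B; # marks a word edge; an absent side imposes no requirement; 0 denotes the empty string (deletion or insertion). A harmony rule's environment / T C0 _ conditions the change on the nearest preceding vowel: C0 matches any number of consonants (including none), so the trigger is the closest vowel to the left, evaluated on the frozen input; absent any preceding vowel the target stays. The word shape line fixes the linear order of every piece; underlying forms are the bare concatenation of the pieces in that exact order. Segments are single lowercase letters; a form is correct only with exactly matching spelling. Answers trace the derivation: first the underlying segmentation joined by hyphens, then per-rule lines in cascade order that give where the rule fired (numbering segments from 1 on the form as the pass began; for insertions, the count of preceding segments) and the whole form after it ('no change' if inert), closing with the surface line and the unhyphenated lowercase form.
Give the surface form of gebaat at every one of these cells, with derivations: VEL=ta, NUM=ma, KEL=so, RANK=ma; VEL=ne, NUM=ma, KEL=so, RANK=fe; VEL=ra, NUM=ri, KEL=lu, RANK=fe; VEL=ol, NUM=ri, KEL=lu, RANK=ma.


cell VEL=ta, NUM=ma, KEL=so, RANK=ma:
underlying: gebaat-pi-e-f-z
1. 0 -> e / C _ C: inserts after position(s) 6, 10: gebaatepiefez
2. e -> o, i -> u / B C0 _: fires at position(s) 7: gebaatopiefez
surface: gebaatopiefez

cell VEL=ne, NUM=ma, KEL=so, RANK=fe:
underlying: gebaat-og-e-f-ul
1. 0 -> e / C _ C: no change
2. e -> o, i -> u / B C0 _: fires at position(s) 9: gebaatogoful
surface: gebaatogoful

cell VEL=ra, NUM=ri, KEL=lu, RANK=fe:
underlying: gebaat-ub-as-len-ul
1. 0 -> e / C _ C: inserts after position(s) 10: gebaatubaselenul
2. e -> o, i -> u / B C0 _: fires at position(s) 11: gebaatubasolenul
surface: gebaatubasolenul

cell VEL=ol, NUM=ri, KEL=lu, RANK=ma:
underlying: gebaat-no-as-len-z
1. 0 -> e / C _ C: inserts after position(s) 6, 10, 13: gebaatenoaselenez
2. e -> o, i -> u / B C0 _: fires at position(s) 7, 12: gebaatonoasolenez
surface: gebaatonoasolenez


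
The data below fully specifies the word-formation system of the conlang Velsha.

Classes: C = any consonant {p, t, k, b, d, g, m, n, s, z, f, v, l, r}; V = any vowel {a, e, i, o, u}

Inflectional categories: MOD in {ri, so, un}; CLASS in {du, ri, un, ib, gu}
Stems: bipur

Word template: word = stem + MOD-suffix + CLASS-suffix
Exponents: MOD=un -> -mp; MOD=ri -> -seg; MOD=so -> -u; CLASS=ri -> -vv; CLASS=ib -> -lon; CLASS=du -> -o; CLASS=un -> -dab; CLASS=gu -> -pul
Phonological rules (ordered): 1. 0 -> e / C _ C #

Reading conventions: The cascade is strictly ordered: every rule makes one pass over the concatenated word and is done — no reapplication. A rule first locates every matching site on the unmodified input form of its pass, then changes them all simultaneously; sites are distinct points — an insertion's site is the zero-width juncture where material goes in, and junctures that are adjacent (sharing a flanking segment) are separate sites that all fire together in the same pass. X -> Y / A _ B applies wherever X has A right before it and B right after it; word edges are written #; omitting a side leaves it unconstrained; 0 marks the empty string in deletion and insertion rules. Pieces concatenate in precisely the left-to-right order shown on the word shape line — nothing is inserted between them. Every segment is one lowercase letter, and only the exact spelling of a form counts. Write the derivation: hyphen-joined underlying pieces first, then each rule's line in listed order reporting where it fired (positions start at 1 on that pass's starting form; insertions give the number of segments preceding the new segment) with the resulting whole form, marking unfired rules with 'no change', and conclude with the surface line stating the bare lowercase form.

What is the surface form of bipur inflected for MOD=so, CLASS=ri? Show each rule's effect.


underlying: bipur-u-vv
1. 0 -> e / C _ C #: inserts after position(s) 7: bipuruvev
surface: bipuruvev
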